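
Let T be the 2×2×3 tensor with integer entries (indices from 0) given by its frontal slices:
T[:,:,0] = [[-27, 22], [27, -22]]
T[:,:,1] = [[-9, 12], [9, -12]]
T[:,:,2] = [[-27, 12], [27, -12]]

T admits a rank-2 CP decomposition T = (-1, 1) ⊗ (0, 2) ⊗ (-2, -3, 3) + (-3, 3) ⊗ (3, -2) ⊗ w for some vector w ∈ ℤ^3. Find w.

w = (3, 1, 3)

Subtract the known terms from T to get the rank-1 residual R = (-3, 3) ⊗ (3, -2) ⊗ w, so R[i,j,k] = a[i]·b[j]·w[k]. Pick indices with nonzero a[0]·b[0] = (-3)·(3) = -9. Only the fibre through (0,0,·) is needed: R[0,0,:] = T[0,0,:] − Σₗ aₗ[0]bₗ[0]cₗ = [-27, -9, -27] − (-1)·(0)·(-2, -3, 3) = [-27, -9, -27]. Then w[k] = R[0,0,k] / -9 for each k, giving w = [-27, -9, -27] / -9 = (3, 1, 3).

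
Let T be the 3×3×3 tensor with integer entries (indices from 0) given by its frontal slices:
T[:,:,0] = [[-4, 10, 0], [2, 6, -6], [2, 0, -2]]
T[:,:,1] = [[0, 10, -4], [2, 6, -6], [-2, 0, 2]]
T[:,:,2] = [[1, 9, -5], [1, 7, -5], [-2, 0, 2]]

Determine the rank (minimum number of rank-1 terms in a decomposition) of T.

Lower bound: in the mode-2 unfolding of T (rows indexed by j, columns by (i,k)) the 3×3 minor on rows j ∈ {0, 1, 2}, columns (i,k) ∈ {(0,0), (0,1), (0,2)} is det [[-4, 0, 1], [10, 10, 9], [0, -4, -5]] = 16 ≠ 0, so that unfolding has rank ≥ 3 and hence rank(T) ≥ 3 (CP rank is at least every unfolding rank, though it can be larger).
Upper bound: T is a sum of 3 rank-1 terms, T = [1, -1, 0] (x) [1, -1, -1] (x) [-2, -2, -1] + [1, 0, -1] (x) [1, 0, -1] (x) [-2, 2, 2] + [1, 1, 0] (x) [0, 2, -1] (x) [4, 4, 4] (written with every a and b primitive with positive leading entry and the scale carried by c; CP decompositions are not unique, and this one is verified by expanding entrywise), so rank(T) ≤ 3.
These bounds meet, so rank(T) = 3.

3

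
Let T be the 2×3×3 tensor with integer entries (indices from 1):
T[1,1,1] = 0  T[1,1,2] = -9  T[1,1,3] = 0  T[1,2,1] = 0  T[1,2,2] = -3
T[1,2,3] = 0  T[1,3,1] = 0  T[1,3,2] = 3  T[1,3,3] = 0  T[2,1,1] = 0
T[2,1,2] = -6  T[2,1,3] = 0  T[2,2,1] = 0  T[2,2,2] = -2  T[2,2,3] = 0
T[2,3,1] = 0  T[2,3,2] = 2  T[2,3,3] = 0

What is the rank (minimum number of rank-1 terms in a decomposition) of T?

1

Lower bound: T ≠ 0 (e.g. T[1,1,2] = -9), so rank(T) ≥ 1.
Upper bound: if T = a ⊗ b ⊗ c then every fibre of T is a multiple of the corresponding factor, so read the factors off the fibres through the nonzero entry T[1,1,2] = -9.
The mode-1 fibre T[:,1,2] = [-9, -6] gives a = [3, 2] (primitive direction); the mode-2 fibre T[1,:,2] = [-9, -3, 3] gives b = [3, 1, -1]; then c[k] = T[1,1,k] / (a[1]·b[1]) = [0, -9, 0] / 9 = [0, -1, 0].
Expanding [3, 2] ⊗ [3, 1, -1] ⊗ [0, -1, 0] reproduces all 18 entries of T, so T = [3, 2] ⊗ [3, 1, -1] ⊗ [0, -1, 0] and rank(T) ≤ 1.
These bounds meet, so rank(T) = 1.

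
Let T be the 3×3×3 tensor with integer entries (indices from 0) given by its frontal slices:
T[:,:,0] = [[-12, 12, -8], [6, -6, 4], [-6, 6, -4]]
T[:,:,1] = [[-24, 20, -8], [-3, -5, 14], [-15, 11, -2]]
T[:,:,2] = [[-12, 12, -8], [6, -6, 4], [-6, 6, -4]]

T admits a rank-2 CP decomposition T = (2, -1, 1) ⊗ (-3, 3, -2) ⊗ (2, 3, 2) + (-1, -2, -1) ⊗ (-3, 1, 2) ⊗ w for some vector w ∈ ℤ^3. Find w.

Subtract the known terms from T to get the rank-1 residual R = (-1, -2, -1) ⊗ (-3, 1, 2) ⊗ w, so R[i,j,k] = a[i]·b[j]·w[k]. Pick indices with nonzero a[0]·b[0] = (-1)·(-3) = 3. Only the fibre through (0,0,·) is needed: R[0,0,:] = T[0,0,:] − Σₗ aₗ[0]bₗ[0]cₗ = [-12, -24, -12] − (2)·(-3)·(2, 3, 2) = [0, -6, 0]. Then w[k] = R[0,0,k] / 3 for each k, giving w = [0, -6, 0] / 3 = (0, -2, 0).

w = (0, -2, 0)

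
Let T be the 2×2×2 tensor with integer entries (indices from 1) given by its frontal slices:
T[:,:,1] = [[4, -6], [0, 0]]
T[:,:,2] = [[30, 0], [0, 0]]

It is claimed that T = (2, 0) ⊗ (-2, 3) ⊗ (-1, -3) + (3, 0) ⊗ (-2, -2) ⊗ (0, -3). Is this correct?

Yes

Reconstruct entrywise from the claimed factors. For example, T[2,2,1] = 0 and Σₗ aₗ[2]bₗ[2]cₗ[1] = (0)·(3)·(-1) + (0)·(-2)·(0) = 0; checking all 8 entries, every one matches. The claim holds.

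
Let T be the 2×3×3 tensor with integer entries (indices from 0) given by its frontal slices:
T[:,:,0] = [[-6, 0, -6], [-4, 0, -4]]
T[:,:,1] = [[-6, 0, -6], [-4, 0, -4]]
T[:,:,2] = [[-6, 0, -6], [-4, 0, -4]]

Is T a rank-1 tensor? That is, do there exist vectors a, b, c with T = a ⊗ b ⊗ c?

If T = a ⊗ b ⊗ c then every fibre of T is a multiple of the corresponding factor, so read the factors off the fibres through the nonzero entry T[0,0,0] = -6.
The mode-1 fibre T[:,0,0] = [-6, -4] gives a = [3, 2] (primitive direction); the mode-2 fibre T[0,:,0] = [-6, 0, -6] gives b = [1, 0, 1]; then c[k] = T[0,0,k] / (a[0]·b[0]) = [-6, -6, -6] / 3 = [-2, -2, -2].
Expanding [3, 2] ⊗ [1, 0, 1] ⊗ [-2, -2, -2] reproduces all 18 entries of T, so T = [3, 2] ⊗ [1, 0, 1] ⊗ [-2, -2, -2] and rank(T) ≤ 1.
Equivalently every frontal slice T[:,:,k] is c[k] times the rank-1 matrix [3, 2] ⊗ [1, 0, 1]. So T has rank 1 (it is nonzero).

Yes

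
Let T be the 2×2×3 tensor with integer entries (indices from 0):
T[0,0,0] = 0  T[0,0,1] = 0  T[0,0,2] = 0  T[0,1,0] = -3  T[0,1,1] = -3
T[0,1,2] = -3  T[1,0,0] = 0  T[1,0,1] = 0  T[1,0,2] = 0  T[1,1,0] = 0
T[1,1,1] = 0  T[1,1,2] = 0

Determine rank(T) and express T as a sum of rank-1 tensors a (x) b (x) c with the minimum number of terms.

rank(T) = 1

Lower bound: T ≠ 0 (e.g. T[0,1,0] = -3), so rank(T) ≥ 1.
Upper bound: if T = a (x) b (x) c then every fibre of T is a multiple of the corresponding factor, so read the factors off the fibres through the nonzero entry T[0,1,0] = -3.
The mode-1 fibre T[:,1,0] = [-3, 0] gives a = [1, 0] (primitive direction); the mode-2 fibre T[0,:,0] = [0, -3] gives b = [0, 1]; then c[k] = T[0,1,k] / (a[0]·b[1]) = [-3, -3, -3] / 1 = [-3, -3, -3].
Expanding [1, 0] (x) [0, 1] (x) [-3, -3, -3] reproduces all 12 entries of T, so T = [1, 0] (x) [0, 1] (x) [-3, -3, -3] and rank(T) ≤ 1.
These bounds meet, so rank(T) = 1.
Check entry T[1,0,2] = 0: (0)·(0)·(-3) = 0.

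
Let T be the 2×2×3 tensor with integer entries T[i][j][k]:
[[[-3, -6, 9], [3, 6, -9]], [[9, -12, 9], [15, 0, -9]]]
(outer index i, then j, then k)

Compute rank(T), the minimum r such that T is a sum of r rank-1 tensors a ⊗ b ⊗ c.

2

Lower bound: in the mode-3 unfolding of T (rows indexed by k, columns by (i,j)) the 2×2 minor on rows k ∈ {0, 1}, columns (i,j) ∈ {(0,0), (1,0)} is det [[-3, 9], [-6, -12]] = 90 ≠ 0, so that unfolding has rank ≥ 2 and hence rank(T) ≥ 2 (CP rank is at least every unfolding rank, though it can be larger).
Upper bound: with S_k = T[:,:,k], the two rank-1 terms a₁b₁ᵀ, a₂b₂ᵀ are the rank-1 members of the pencil x·S₀ + y·S₁.
det(x·S₀ + y·S₁) is −72·x² − 108·xy + 72·y² = (-36)·(x + 2·y)(2·x − y), vanishing at (x:y) = (2:-1) and (1:2).
M₁ = 2·S₀ − S₁ = [[0, 0], [30, 30]] = 30·(0, 1)(1, 1)ᵀ and M₂ = S₀ + 2·S₁ = [[-15, 15], [-15, 15]] = (-15)·(1, 1)(1, -1)ᵀ, so take a₁ = (0, 1), b₁ = (1, 1), a₂ = (1, 1), b₂ = (1, -1).
Each slice is an integer combination of E₁ = a₁b₁ᵀ and E₂ = a₂b₂ᵀ: S₀ = 12·E₁ − 3·E₂, S₁ = −6·E₁ − 6·E₂, S₂ = 9·E₂; reading off coefficients, c₁ = (12, -6, 0) and c₂ = (-3, -6, 9).
Hence T = (0, 1) ⊗ (1, 1) ⊗ (12, -6, 0) + (1, 1) ⊗ (1, -1) ⊗ (-3, -6, 9), so rank(T) ≤ 2.
These bounds meet, so rank(T) = 2.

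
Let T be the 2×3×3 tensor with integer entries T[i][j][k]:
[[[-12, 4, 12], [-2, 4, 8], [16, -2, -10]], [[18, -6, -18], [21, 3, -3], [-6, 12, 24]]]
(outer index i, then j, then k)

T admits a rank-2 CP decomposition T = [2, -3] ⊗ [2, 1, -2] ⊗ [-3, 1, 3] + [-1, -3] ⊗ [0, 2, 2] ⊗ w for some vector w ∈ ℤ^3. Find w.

Subtract the known terms from T to get the rank-1 residual R = [-1, -3] ⊗ [0, 2, 2] ⊗ w, so R[i,j,k] = a[i]·b[j]·w[k]. Pick indices with nonzero a[0]·b[1] = (-1)·(2) = -2. Only the fibre through (0,1,·) is needed: R[0,1,:] = T[0,1,:] − Σₗ aₗ[0]bₗ[1]cₗ = [-2, 4, 8] − (2)·(1)·[-3, 1, 3] = [4, 2, 2]. Then w[k] = R[0,1,k] / -2 for each k, giving w = [4, 2, 2] / -2 = [-2, -1, -1].

w = [-2, -1, -1]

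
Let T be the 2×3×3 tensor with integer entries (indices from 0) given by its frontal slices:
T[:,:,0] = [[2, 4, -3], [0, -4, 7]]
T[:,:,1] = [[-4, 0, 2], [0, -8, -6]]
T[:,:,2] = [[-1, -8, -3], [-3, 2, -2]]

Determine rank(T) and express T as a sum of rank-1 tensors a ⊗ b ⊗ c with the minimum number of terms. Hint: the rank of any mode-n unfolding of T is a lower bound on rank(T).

Lower bound: in the mode-3 unfolding of T (rows indexed by k, columns by (i,j)) the 3×3 minor on rows k ∈ {0, 1, 2}, columns (i,j) ∈ {(0,0), (0,1), (0,2)} is det [[2, 4, -3], [-4, 0, 2], [-1, -8, -3]] = -120 ≠ 0, so that unfolding has rank ≥ 3 and hence rank(T) ≥ 3 (CP rank is at least every unfolding rank, though it can be larger).
Upper bound: T is a sum of 3 rank-1 terms, T = (1, -2) ⊗ (0, 2, -1) ⊗ (2, 0, -1) + (1, -1) ⊗ (1, -2, -2) ⊗ (1, -2, 1) + (1, 1) ⊗ (1, 2, 1) ⊗ (1, -2, -2) (one valid choice — decompositions are not unique — normalised so each a, b is primitive with positive first nonzero entry; check it by expanding all entries), so rank(T) ≤ 3.
These bounds meet, so rank(T) = 3.

rank(T) = 3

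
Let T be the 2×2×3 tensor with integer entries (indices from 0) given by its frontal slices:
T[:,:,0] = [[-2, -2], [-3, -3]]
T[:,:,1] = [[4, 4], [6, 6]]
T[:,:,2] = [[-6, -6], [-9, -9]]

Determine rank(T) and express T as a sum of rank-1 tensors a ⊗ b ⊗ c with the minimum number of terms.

rank(T) = 1

Lower bound: T ≠ 0 (e.g. T[0,0,0] = -2), so rank(T) ≥ 1.
Upper bound: if T = a ⊗ b ⊗ c then every fibre of T is a multiple of the corresponding factor, so read the factors off the fibres through the nonzero entry T[0,0,0] = -2.
The mode-1 fibre T[:,0,0] = [-2, -3] gives a = [2, 3] (primitive direction); the mode-2 fibre T[0,:,0] = [-2, -2] gives b = [1, 1]; then c[k] = T[0,0,k] / (a[0]·b[0]) = [-2, 4, -6] / 2 = [-1, 2, -3].
Expanding [2, 3] ⊗ [1, 1] ⊗ [-1, 2, -3] reproduces all 12 entries of T, so T = [2, 3] ⊗ [1, 1] ⊗ [-1, 2, -3] and rank(T) ≤ 1.
These bounds meet, so rank(T) = 1.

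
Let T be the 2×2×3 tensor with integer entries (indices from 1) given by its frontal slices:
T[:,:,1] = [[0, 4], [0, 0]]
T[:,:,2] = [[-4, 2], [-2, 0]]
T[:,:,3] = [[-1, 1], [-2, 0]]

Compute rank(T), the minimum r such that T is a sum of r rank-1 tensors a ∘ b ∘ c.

Lower bound: the mode-3 unfolding of T (rows indexed by k, columns by (i,j) = (1,1), (1,2), (2,1), (2,2)) is [[0, 4, 0, 0], [-4, 2, -2, 0], [-1, 1, -2, 0]].
There the 3×3 minor on rows k ∈ {1, 2, 3}, columns (i,j) ∈ {(1,1), (1,2), (2,1)} is det [[0, 4, 0], [-4, 2, -2], [-1, 1, -2]] = -24 ≠ 0, so this unfolding has rank ≥ 3; CP rank is at least every unfolding rank, so rank(T) ≥ 3. (Unfolding ranks only ever bound the CP rank from below — rank(T) can be strictly larger than all of them — so the matching upper bound has to come from an explicit 3-term decomposition.)
Upper bound: T is a sum of 3 rank-1 terms, T = [1, 0] ∘ [1, -1] ∘ [-2, -2, 0] + [1, 0] ∘ [1, 1] ∘ [2, 0, 1] + [1, 1] ∘ [1, 0] ∘ [0, -2, -2] (one valid choice — decompositions are not unique — normalised so each a, b is primitive with positive first nonzero entry; check it by expanding all entries), so rank(T) ≤ 3.
These bounds meet, so rank(T) = 3.
Check entry T[1,1,1] = 0: (1)·(1)·(-2) + (1)·(1)·(2) + (1)·(1)·(0) = 0.

3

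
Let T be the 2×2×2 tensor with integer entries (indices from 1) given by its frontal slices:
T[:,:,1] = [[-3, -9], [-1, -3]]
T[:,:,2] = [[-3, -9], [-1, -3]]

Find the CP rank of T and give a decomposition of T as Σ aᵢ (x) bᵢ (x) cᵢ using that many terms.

rank(T) = 1

Lower bound: T ≠ 0 (e.g. T[1,1,1] = -3), so rank(T) ≥ 1.
Upper bound: if T = a (x) b (x) c then every fibre of T is a multiple of the corresponding factor, so read the factors off the fibres through the nonzero entry T[1,1,1] = -3.
The mode-1 fibre T[:,1,1] = [-3, -1] gives a = [3, 1] (primitive direction); the mode-2 fibre T[1,:,1] = [-3, -9] gives b = [1, 3]; then c[k] = T[1,1,k] / (a[1]·b[1]) = [-3, -3] / 3 = [-1, -1].
Expanding [3, 1] (x) [1, 3] (x) [-1, -1] reproduces all 8 entries of T, so T = [3, 1] (x) [1, 3] (x) [-1, -1] and rank(T) ≤ 1.
These bounds meet, so rank(T) = 1.
Check entry T[2,2,2] = -3: (1)·(3)·(-1) = -3.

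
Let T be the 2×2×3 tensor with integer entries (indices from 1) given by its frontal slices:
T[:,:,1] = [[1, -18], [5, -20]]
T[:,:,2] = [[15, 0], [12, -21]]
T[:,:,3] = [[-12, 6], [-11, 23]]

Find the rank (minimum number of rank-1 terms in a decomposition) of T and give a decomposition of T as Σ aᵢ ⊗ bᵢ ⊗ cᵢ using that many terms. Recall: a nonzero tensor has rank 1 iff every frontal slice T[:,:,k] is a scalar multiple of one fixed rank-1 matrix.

rank(T) = 2

Lower bound: in the mode-2 unfolding of T (rows indexed by j, columns by (i,k)) the 2×2 minor on rows j ∈ {1, 2}, columns (i,k) ∈ {(1,1), (1,2)} is det [[1, 15], [-18, 0]] = 270 ≠ 0, so that unfolding has rank ≥ 2 and hence rank(T) ≥ 2 (CP rank is at least every unfolding rank, though it can be larger).
Upper bound: with S_k = T[:,:,k], the two rank-1 terms a₁b₁ᵀ, a₂b₂ᵀ are the rank-1 members of the pencil x·S₁ + y·S₂.
det(x·S₁ + y·S₂) is 70·x² − 105·xy − 315·y² = 35·(x − 3·y)(2·x + 3·y), vanishing at (x:y) = (3:1) and (3:-2).
M₁ = 3·S₁ + S₂ = [[18, -54], [27, -81]] = 9·[2, 3][1, -3]ᵀ and M₂ = 3·S₁ − 2·S₂ = [[-27, -54], [-9, -18]] = (-9)·[3, 1][1, 2]ᵀ, so take a₁ = [2, 3], b₁ = [1, -3], a₂ = [3, 1], b₂ = [1, 2].
Each slice is an integer combination of E₁ = a₁b₁ᵀ and E₂ = a₂b₂ᵀ: S₁ = 2·E₁ − E₂, S₂ = 3·E₁ + 3·E₂, S₃ = −3·E₁ − 2·E₂; reading off coefficients, c₁ = [2, 3, -3] and c₂ = [-1, 3, -2].
Hence T = [2, 3] ⊗ [1, -3] ⊗ [2, 3, -3] + [3, 1] ⊗ [1, 2] ⊗ [-1, 3, -2], so rank(T) ≤ 2.
These bounds meet, so rank(T) = 2.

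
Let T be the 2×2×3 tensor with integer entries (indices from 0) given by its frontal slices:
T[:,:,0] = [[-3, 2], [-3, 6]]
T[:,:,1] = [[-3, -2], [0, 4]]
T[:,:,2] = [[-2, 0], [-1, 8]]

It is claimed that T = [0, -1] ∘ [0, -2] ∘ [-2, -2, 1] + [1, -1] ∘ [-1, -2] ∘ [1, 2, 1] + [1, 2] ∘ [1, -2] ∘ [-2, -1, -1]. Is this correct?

Yes

Reconstruct entrywise from the claimed factors. For example, T[0,1,2] = 0 and Σₗ aₗ[0]bₗ[1]cₗ[2] = (0)·(-2)·(1) + (1)·(-2)·(1) + (1)·(-2)·(-1) = 0; checking all 12 entries, every one matches. The claim holds.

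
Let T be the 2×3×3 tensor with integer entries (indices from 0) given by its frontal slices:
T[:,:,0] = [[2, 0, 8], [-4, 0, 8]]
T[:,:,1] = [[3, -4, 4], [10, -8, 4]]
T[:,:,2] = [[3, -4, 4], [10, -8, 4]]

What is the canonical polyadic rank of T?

3

Lower bound: the mode-2 unfolding of T (rows indexed by j, columns by (i,k) = (0,0), (0,1), (0,2), (1,0), (1,1), (1,2)) is [[2, 3, 3, -4, 10, 10], [0, -4, -4, 0, -8, -8], [8, 4, 4, 8, 4, 4]].
There the 3×3 minor on rows j ∈ {0, 1, 2}, columns (i,k) ∈ {(0,0), (0,1), (1,0)} is det [[2, 3, -4], [0, -4, 0], [8, 4, 8]] = -192 ≠ 0, so this unfolding has rank ≥ 3; CP rank is at least every unfolding rank, so rank(T) ≥ 3. (This is only a lower bound: in general the CP rank may exceed every unfolding rank, so we still need to exhibit 3 rank-1 terms summing to T.)
Upper bound: T is a sum of 3 rank-1 terms, T = [1, -2] (x) [1, 0, 0] (x) [2, -1, -1] + [1, 1] (x) [0, 0, 1] (x) [8, 4, 4] + [1, 2] (x) [1, -1, 0] (x) [0, 4, 4] (one valid choice — decompositions are not unique — normalised so each a, b is primitive with positive first nonzero entry; check it by expanding all entries), so rank(T) ≤ 3.
These bounds meet, so rank(T) = 3.
Check entry T[1,0,1] = 10: (-2)·(1)·(-1) + (1)·(0)·(4) + (2)·(1)·(4) = 10.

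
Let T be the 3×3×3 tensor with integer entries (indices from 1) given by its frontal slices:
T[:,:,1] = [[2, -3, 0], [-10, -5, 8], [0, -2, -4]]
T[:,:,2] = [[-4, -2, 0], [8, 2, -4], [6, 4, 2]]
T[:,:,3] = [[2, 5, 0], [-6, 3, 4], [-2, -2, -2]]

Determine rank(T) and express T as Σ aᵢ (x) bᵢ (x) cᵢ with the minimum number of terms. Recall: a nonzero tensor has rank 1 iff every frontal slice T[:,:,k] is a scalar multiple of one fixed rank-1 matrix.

rank(T) = 3

Lower bound: the mode-3 unfolding of T (rows indexed by k, columns by (i,j) = (1,1), (1,2), (1,3), (2,1), (2,2), (2,3), (3,1), (3,2), (3,3)) is [[2, -3, 0, -10, -5, 8, 0, -2, -4], [-4, -2, 0, 8, 2, -4, 6, 4, 2], [2, 5, 0, -6, 3, 4, -2, -2, -2]].
There the 3×3 minor on rows k ∈ {1, 2, 3}, columns (i,j) ∈ {(1,1), (1,2), (2,1)} is det [[2, -3, -10], [-4, -2, 8], [2, 5, -6]] = 128 ≠ 0, so this unfolding has rank ≥ 3; CP rank is at least every unfolding rank, so rank(T) ≥ 3. (Unfolding ranks only ever bound the CP rank from below — rank(T) can be strictly larger than all of them — so the matching upper bound has to come from an explicit 3-term decomposition.)
Upper bound: T is a sum of 3 rank-1 terms, T = (0, 2, -1) (x) (1, 0, -1) (x) (-4, 2, -2) + (1, -1, -2) (x) (2, 1, 0) (x) (1, -2, 1) + (1, 1, 0) (x) (0, 1, 0) (x) (-4, 0, 4) (one valid choice — decompositions are not unique — normalised so each a, b is primitive with positive first nonzero entry; check it by expanding all entries), so rank(T) ≤ 3.
These bounds meet, so rank(T) = 3.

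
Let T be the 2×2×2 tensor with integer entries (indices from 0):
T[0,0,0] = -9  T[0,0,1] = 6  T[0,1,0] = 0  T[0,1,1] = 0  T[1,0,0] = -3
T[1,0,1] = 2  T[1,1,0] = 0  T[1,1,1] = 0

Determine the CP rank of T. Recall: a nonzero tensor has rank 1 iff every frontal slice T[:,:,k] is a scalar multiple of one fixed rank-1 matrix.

1

Lower bound: T ≠ 0 (e.g. T[0,0,0] = -9), so rank(T) ≥ 1.
Upper bound: if T = a ⊗ b ⊗ c then every fibre of T is a multiple of the corresponding factor, so read the factors off the fibres through the nonzero entry T[0,0,0] = -9.
The mode-1 fibre T[:,0,0] = [-9, -3] gives a = (3, 1) (primitive direction); the mode-2 fibre T[0,:,0] = [-9, 0] gives b = (1, 0); then c[k] = T[0,0,k] / (a[0]·b[0]) = [-9, 6] / 3 = (-3, 2).
Expanding (3, 1) ⊗ (1, 0) ⊗ (-3, 2) reproduces all 8 entries of T, so T = (3, 1) ⊗ (1, 0) ⊗ (-3, 2) and rank(T) ≤ 1.
These bounds meet, so rank(T) = 1.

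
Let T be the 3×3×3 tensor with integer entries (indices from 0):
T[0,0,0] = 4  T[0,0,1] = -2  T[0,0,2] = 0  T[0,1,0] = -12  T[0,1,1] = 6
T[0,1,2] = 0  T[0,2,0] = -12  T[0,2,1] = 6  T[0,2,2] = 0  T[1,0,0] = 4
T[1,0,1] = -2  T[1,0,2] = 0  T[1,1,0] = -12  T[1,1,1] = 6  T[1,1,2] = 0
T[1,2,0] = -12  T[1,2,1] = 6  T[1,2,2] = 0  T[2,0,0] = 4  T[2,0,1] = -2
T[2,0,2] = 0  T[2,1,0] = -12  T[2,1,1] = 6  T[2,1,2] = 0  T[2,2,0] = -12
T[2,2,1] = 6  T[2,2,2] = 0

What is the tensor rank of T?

1

Lower bound: T ≠ 0 (e.g. T[0,0,0] = 4), so rank(T) ≥ 1.
Upper bound: the mode-1 fibre T[:,0,0] = [4, 4, 4] gives a = (1, 1, 1) (primitive direction); the mode-2 fibre T[0,:,0] = [4, -12, -12] gives b = (1, -3, -3); then c[k] = T[0,0,k] / (a[0]·b[0]) = [4, -2, 0] / 1 = (4, -2, 0).
Expanding (1, 1, 1) ⊗ (1, -3, -3) ⊗ (4, -2, 0) reproduces all 27 entries of T, so T = (1, 1, 1) ⊗ (1, -3, -3) ⊗ (4, -2, 0) and rank(T) ≤ 1.
These bounds meet, so rank(T) = 1.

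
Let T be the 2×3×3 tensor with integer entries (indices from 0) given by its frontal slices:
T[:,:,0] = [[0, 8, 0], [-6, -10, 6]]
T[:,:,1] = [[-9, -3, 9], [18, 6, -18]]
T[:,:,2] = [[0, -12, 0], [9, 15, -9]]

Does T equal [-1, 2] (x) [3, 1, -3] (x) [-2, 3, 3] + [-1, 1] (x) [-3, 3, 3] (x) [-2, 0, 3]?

Yes

Reconstruct entrywise from the claimed factors. For example, T[1,2,2] = -9 and Σₗ aₗ[1]bₗ[2]cₗ[2] = (2)·(-3)·(3) + (1)·(3)·(3) = -9; checking all 18 entries, every one matches. The claim holds.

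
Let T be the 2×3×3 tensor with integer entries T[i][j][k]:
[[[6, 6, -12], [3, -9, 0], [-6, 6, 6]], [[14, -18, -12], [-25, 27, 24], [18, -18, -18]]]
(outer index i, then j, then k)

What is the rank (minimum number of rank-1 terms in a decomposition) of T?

Lower bound: the mode-3 unfolding of T (rows indexed by k, columns by (i,j) = (0,0), (0,1), (0,2), (1,0), (1,1), (1,2)) is [[6, 3, -6, 14, -25, 18], [6, -9, 6, -18, 27, -18], [-12, 0, 6, -12, 24, -18]].
There the 2×2 minor on rows k ∈ {0, 1}, columns (i,j) ∈ {(0,0), (0,1)} is det [[6, 3], [6, -9]] = -72 ≠ 0, so this unfolding has rank ≥ 2; CP rank is at least every unfolding rank, so rank(T) ≥ 2. (Unfolding ranks only ever bound the CP rank from below — rank(T) can be strictly larger than all of them — so the matching upper bound has to come from an explicit 2-term decomposition.)
Upper bound — finding two terms. Write S_k = T[:,:,k] for the frontal slices: S₀ = [[6, 3, -6], [14, -25, 18]], S₁ = [[6, -9, 6], [-18, 27, -18]], S₂ = [[-12, 0, 6], [-12, 24, -18]].
If T = a₁ ⊗ b₁ ⊗ c₁ + a₂ ⊗ b₂ ⊗ c₂ then each S_k = c₁[k]·a₁b₁ᵀ + c₂[k]·a₂b₂ᵀ. S₀ and S₁ are linearly independent, so a₁b₁ᵀ and a₂b₂ᵀ must span the same plane of matrices: they are the rank-1 matrices of the form x·S₀ + y·S₁.
The 2×2 minor of x·S₀ + y·S₁ on rows {0,1}, columns {0,1} is −192·x² + 192·xy = (-192)·(x − y)(x), vanishing at (x:y) = (1:1) and (0:1).
M₁ = S₀ + S₁ = [[12, -6, 0], [-4, 2, 0]] = 2·[3, -1][2, -1, 0]ᵀ and M₂ = S₁ = [[6, -9, 6], [-18, 27, -18]] = 3·[1, -3][2, -3, 2]ᵀ, so take a₁ = [3, -1], b₁ = [2, -1, 0], a₂ = [1, -3], b₂ = [2, -3, 2].
Each slice is an integer combination of E₁ = a₁b₁ᵀ and E₂ = a₂b₂ᵀ: S₀ = 2·E₁ − 3·E₂, S₁ = 3·E₂, S₂ = −3·E₁ + 3·E₂; reading off coefficients, c₁ = [2, 0, -3] and c₂ = [-3, 3, 3].
Hence T = [3, -1] ⊗ [2, -1, 0] ⊗ [2, 0, -3] + [1, -3] ⊗ [2, -3, 2] ⊗ [-3, 3, 3], so rank(T) ≤ 2.
These bounds meet, so rank(T) = 2.

2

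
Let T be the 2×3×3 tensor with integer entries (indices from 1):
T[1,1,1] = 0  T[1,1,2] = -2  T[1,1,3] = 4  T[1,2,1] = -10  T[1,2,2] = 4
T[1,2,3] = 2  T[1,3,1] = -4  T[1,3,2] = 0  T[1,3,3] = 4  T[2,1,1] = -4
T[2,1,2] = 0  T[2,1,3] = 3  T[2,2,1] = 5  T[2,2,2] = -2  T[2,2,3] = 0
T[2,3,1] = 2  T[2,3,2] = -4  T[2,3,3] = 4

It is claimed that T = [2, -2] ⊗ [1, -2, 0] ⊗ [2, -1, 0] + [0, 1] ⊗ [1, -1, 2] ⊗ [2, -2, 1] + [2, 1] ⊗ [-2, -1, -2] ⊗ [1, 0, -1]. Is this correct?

Yes

Reconstruct entrywise from the claimed factors. For example, T[1,1,2] = -2 and Σₗ aₗ[1]bₗ[1]cₗ[2] = (2)·(1)·(-1) + (0)·(1)·(-2) + (2)·(-2)·(0) = -2; checking all 18 entries, every one matches. The claim holds.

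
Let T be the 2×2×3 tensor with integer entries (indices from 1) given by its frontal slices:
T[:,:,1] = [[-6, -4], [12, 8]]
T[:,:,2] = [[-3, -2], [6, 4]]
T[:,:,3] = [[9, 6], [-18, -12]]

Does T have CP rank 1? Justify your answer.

Yes

The mode-1 fibre T[:,1,1] = [-6, 12] gives a = [1, -2] (primitive direction); the mode-2 fibre T[1,:,1] = [-6, -4] gives b = [3, 2]; then c[k] = T[1,1,k] / (a[1]·b[1]) = [-6, -3, 9] / 3 = [-2, -1, 3].
Expanding [1, -2] ∘ [3, 2] ∘ [-2, -1, 3] reproduces all 12 entries of T, so T = [1, -2] ∘ [3, 2] ∘ [-2, -1, 3] and rank(T) ≤ 1.
Equivalently every frontal slice T[:,:,k] is c[k] times the rank-1 matrix [1, -2] ∘ [3, 2]. So T has rank 1 (it is nonzero).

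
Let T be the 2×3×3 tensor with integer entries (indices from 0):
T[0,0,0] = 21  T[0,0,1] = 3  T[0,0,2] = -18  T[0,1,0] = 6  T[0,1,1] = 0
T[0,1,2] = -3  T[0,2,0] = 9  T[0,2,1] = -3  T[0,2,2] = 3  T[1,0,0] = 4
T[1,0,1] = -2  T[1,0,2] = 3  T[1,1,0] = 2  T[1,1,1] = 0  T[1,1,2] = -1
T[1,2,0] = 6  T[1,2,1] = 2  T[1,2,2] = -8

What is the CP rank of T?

Lower bound: the mode-1 unfolding of T (rows indexed by i, columns by (j,k) = (0,0), (0,1), (0,2), (1,0), (1,1), (1,2), (2,0), (2,1), (2,2)) is [[21, 3, -18, 6, 0, -3, 9, -3, 3], [4, -2, 3, 2, 0, -1, 6, 2, -8]].
There the 2×2 minor on rows i ∈ {0, 1}, columns (j,k) ∈ {(0,0), (0,1)} is det [[21, 3], [4, -2]] = -54 ≠ 0, so this unfolding has rank ≥ 2; CP rank is at least every unfolding rank, so rank(T) ≥ 2. (Flattening ranks never certify an upper bound on CP rank; for that we must actually write T with 2 rank-1 terms.)
Upper bound — finding two terms. Write S_k = T[:,:,k] for the frontal slices: S₀ = [[21, 6, 9], [4, 2, 6]], S₁ = [[3, 0, -3], [-2, 0, 2]], S₂ = [[-18, -3, 3], [3, -1, -8]].
If T = a₁ ⊗ b₁ ⊗ c₁ + a₂ ⊗ b₂ ⊗ c₂ then each S_k = c₁[k]·a₁b₁ᵀ + c₂[k]·a₂b₂ᵀ. S₀ and S₁ are linearly independent, so a₁b₁ᵀ and a₂b₂ᵀ must span the same plane of matrices: they are the rank-1 matrices of the form x·S₀ + y·S₁.
The 2×2 minor of x·S₀ + y·S₁ on rows {0,1}, columns {0,1} is 18·x² + 18·xy = 18·(x + y)(x), vanishing at (x:y) = (1:-1) and (0:1).
M₁ = S₀ − S₁ = [[18, 6, 12], [6, 2, 4]] = 2·(3, 1)(3, 1, 2)ᵀ and M₂ = S₁ = [[3, 0, -3], [-2, 0, 2]] = (3, -2)(1, 0, -1)ᵀ, so take a₁ = (3, 1), b₁ = (3, 1, 2), a₂ = (3, -2), b₂ = (1, 0, -1).
Each slice is an integer combination of E₁ = a₁b₁ᵀ and E₂ = a₂b₂ᵀ: S₀ = 2·E₁ + E₂, S₁ = E₂, S₂ = −E₁ − 3·E₂; reading off coefficients, c₁ = (2, 0, -1) and c₂ = (1, 1, -3).
Hence T = (3, 1) ⊗ (3, 1, 2) ⊗ (2, 0, -1) + (3, -2) ⊗ (1, 0, -1) ⊗ (1, 1, -3), so rank(T) ≤ 2.
These bounds meet, so rank(T) = 2.

2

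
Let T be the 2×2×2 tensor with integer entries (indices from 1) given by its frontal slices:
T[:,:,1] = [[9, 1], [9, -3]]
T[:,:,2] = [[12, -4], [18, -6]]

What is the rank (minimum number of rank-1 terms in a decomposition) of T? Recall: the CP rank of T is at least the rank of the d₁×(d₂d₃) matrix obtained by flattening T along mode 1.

2

Lower bound: the mode-3 unfolding of T (rows indexed by k, columns by (i,j) = (1,1), (1,2), (2,1), (2,2)) is [[9, 1, 9, -3], [12, -4, 18, -6]].
There the 2×2 minor on rows k ∈ {1, 2}, columns (i,j) ∈ {(1,1), (1,2)} is det [[9, 1], [12, -4]] = -48 ≠ 0, so this unfolding has rank ≥ 2; CP rank is at least every unfolding rank, so rank(T) ≥ 2. (Flattening ranks never certify an upper bound on CP rank; for that we must actually write T with 2 rank-1 terms.)
Upper bound — finding two terms. Write S_k = T[:,:,k] for the frontal slices: S₁ = [[9, 1], [9, -3]], S₂ = [[12, -4], [18, -6]].
If T = a₁ ⊗ b₁ ⊗ c₁ + a₂ ⊗ b₂ ⊗ c₂ then each S_k = c₁[k]·a₁b₁ᵀ + c₂[k]·a₂b₂ᵀ. S₁ and S₂ are linearly independent, so a₁b₁ᵀ and a₂b₂ᵀ must span the same plane of matrices: they are the rank-1 matrices of the form x·S₁ + y·S₂.
det(x·S₁ + y·S₂) is −36·x² − 72·xy = (-36)·(x + 2·y)(x), vanishing at (x:y) = (2:-1) and (0:1).
M₁ = 2·S₁ − S₂ = [[6, 6], [0, 0]] = 6·[1, 0][1, 1]ᵀ and M₂ = S₂ = [[12, -4], [18, -6]] = 2·[2, 3][3, -1]ᵀ, so take a₁ = [1, 0], b₁ = [1, 1], a₂ = [2, 3], b₂ = [3, -1].
Each slice is an integer combination of E₁ = a₁b₁ᵀ and E₂ = a₂b₂ᵀ: S₁ = 3·E₁ + E₂, S₂ = 2·E₂; reading off coefficients, c₁ = [3, 0] and c₂ = [1, 2].
Hence T = [1, 0] ⊗ [1, 1] ⊗ [3, 0] + [2, 3] ⊗ [3, -1] ⊗ [1, 2], so rank(T) ≤ 2.
These bounds meet, so rank(T) = 2.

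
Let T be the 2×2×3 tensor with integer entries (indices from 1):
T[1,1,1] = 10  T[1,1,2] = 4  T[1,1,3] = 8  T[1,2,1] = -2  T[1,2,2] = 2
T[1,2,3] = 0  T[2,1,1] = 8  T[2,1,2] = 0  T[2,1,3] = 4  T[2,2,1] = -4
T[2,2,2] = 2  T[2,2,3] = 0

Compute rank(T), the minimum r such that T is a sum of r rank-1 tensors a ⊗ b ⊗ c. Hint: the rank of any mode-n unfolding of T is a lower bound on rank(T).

3

Lower bound: the mode-3 unfolding of T (rows indexed by k, columns by (i,j) = (1,1), (1,2), (2,1), (2,2)) is [[10, -2, 8, -4], [4, 2, 0, 2], [8, 0, 4, 0]].
There the 3×3 minor on rows k ∈ {1, 2, 3}, columns (i,j) ∈ {(1,1), (1,2), (2,1)} is det [[10, -2, 8], [4, 2, 0], [8, 0, 4]] = -16 ≠ 0, so this unfolding has rank ≥ 3; CP rank is at least every unfolding rank, so rank(T) ≥ 3. (Flattening ranks never certify an upper bound on CP rank; for that we must actually write T with 3 rank-1 terms.)
Upper bound: T is a sum of 3 rank-1 terms, T = [1, 0] ⊗ [1, 1] ⊗ [0, 1, 0] + [1, 2] ⊗ [1, -1] ⊗ [2, -1, 0] + [2, 1] ⊗ [1, 0] ⊗ [4, 2, 4] (one valid choice — decompositions are not unique — normalised so each a, b is primitive with positive first nonzero entry; check it by expanding all entries), so rank(T) ≤ 3.
These bounds meet, so rank(T) = 3.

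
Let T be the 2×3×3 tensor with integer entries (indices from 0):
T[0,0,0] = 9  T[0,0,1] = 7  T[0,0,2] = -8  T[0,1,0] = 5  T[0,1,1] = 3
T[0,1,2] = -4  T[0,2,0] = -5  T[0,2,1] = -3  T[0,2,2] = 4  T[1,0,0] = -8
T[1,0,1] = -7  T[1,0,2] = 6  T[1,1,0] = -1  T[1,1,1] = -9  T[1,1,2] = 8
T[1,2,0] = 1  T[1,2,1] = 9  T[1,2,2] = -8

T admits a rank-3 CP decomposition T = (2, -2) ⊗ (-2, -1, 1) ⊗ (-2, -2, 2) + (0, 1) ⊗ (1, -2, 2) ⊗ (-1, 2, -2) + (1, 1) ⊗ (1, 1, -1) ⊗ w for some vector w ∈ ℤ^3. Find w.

w = (1, -1, 0)

Subtract the known terms from T to get the rank-1 residual R = (1, 1) ⊗ (1, 1, -1) ⊗ w, so R[i,j,k] = a[i]·b[j]·w[k]. Pick indices with nonzero a[0]·b[0] = (1)·(1) = 1. Only the fibre through (0,0,·) is needed: R[0,0,:] = T[0,0,:] − Σₗ aₗ[0]bₗ[0]cₗ = [9, 7, -8] − (2)·(-2)·(-2, -2, 2) − (0)·(1)·(-1, 2, -2) = [1, -1, 0]. Then w[k] = R[0,0,k] / 1 for each k, giving w = [1, -1, 0] / 1 = (1, -1, 0).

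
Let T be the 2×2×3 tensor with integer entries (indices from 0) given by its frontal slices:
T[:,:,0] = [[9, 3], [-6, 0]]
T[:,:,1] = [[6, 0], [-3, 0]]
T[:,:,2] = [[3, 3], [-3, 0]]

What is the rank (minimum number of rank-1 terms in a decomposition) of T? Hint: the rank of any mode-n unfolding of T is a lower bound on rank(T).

2

Lower bound: in the mode-1 unfolding of T (rows indexed by i, columns by (j,k)) the 2×2 minor on rows i ∈ {0, 1}, columns (j,k) ∈ {(0,0), (0,1)} is det [[9, 6], [-6, -3]] = 9 ≠ 0, so that unfolding has rank ≥ 2 and hence rank(T) ≥ 2 (CP rank is at least every unfolding rank, though it can be larger).
Upper bound: with S_k = T[:,:,k], the two rank-1 terms a₁b₁ᵀ, a₂b₂ᵀ are the rank-1 members of the pencil x·S₀ + y·S₁.
det(x·S₀ + y·S₁) is 18·x² + 9·xy = 9·(2·x + y)(x), vanishing at (x:y) = (1:-2) and (0:1).
M₁ = S₀ − 2·S₁ = [[-3, 3], [0, 0]] = (-3)·[1, 0][1, -1]ᵀ and M₂ = S₁ = [[6, 0], [-3, 0]] = 3·[2, -1][1, 0]ᵀ, so take a₁ = [1, 0], b₁ = [1, -1], a₂ = [2, -1], b₂ = [1, 0].
Each slice is an integer combination of E₁ = a₁b₁ᵀ and E₂ = a₂b₂ᵀ: S₀ = −3·E₁ + 6·E₂, S₁ = 3·E₂, S₂ = −3·E₁ + 3·E₂; reading off coefficients, c₁ = [-3, 0, -3] and c₂ = [6, 3, 3].
Hence T = [1, 0] ⊗ [1, -1] ⊗ [-3, 0, -3] + [2, -1] ⊗ [1, 0] ⊗ [6, 3, 3], so rank(T) ≤ 2.
These bounds meet, so rank(T) = 2.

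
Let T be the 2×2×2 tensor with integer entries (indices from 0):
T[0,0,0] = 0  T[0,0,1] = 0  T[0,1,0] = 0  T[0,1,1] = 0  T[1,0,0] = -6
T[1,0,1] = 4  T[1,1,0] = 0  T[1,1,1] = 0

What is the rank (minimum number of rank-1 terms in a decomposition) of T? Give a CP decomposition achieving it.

Lower bound: T ≠ 0 (e.g. T[1,0,0] = -6), so rank(T) ≥ 1.
Upper bound: if T = a ⊗ b ⊗ c then every fibre of T is a multiple of the corresponding factor, so read the factors off the fibres through the nonzero entry T[1,0,0] = -6.
The mode-1 fibre T[:,0,0] = [0, -6] gives a = [0, 1] (primitive direction); the mode-2 fibre T[1,:,0] = [-6, 0] gives b = [1, 0]; then c[k] = T[1,0,k] / (a[1]·b[0]) = [-6, 4] / 1 = [-6, 4].
Expanding [0, 1] ⊗ [1, 0] ⊗ [-6, 4] reproduces all 8 entries of T, so T = [0, 1] ⊗ [1, 0] ⊗ [-6, 4] and rank(T) ≤ 1.
These bounds meet, so rank(T) = 1.

rank(T) = 1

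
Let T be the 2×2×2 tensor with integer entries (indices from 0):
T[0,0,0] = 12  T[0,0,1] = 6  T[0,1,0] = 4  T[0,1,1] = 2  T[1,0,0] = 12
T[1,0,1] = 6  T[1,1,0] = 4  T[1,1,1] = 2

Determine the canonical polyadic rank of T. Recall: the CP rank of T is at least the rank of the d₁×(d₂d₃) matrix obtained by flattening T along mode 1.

1

Lower bound: T ≠ 0 (e.g. T[0,0,0] = 12), so rank(T) ≥ 1.
Upper bound: if T = a (x) b (x) c then every fibre of T is a multiple of the corresponding factor, so read the factors off the fibres through the nonzero entry T[0,0,0] = 12.
The mode-1 fibre T[:,0,0] = [12, 12] gives a = (1, 1) (primitive direction); the mode-2 fibre T[0,:,0] = [12, 4] gives b = (3, 1); then c[k] = T[0,0,k] / (a[0]·b[0]) = [12, 6] / 3 = (4, 2).
Expanding (1, 1) (x) (3, 1) (x) (4, 2) reproduces all 8 entries of T, so T = (1, 1) (x) (3, 1) (x) (4, 2) and rank(T) ≤ 1.
These bounds meet, so rank(T) = 1.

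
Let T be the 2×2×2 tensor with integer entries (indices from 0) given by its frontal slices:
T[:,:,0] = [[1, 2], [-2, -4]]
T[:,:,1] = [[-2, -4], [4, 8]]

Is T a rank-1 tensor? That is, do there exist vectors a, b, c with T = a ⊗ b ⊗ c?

Yes

If T = a ⊗ b ⊗ c then every fibre of T is a multiple of the corresponding factor, so read the factors off the fibres through the nonzero entry T[0,0,0] = 1.
The mode-1 fibre T[:,0,0] = [1, -2] gives a = [1, -2] (primitive direction); the mode-2 fibre T[0,:,0] = [1, 2] gives b = [1, 2]; then c[k] = T[0,0,k] / (a[0]·b[0]) = [1, -2] / 1 = [1, -2].
Expanding [1, -2] ⊗ [1, 2] ⊗ [1, -2] reproduces all 8 entries of T, so T = [1, -2] ⊗ [1, 2] ⊗ [1, -2] and rank(T) ≤ 1.
Equivalently every frontal slice T[:,:,k] is c[k] times the rank-1 matrix [1, -2] ⊗ [1, 2]. So T has rank 1 (it is nonzero).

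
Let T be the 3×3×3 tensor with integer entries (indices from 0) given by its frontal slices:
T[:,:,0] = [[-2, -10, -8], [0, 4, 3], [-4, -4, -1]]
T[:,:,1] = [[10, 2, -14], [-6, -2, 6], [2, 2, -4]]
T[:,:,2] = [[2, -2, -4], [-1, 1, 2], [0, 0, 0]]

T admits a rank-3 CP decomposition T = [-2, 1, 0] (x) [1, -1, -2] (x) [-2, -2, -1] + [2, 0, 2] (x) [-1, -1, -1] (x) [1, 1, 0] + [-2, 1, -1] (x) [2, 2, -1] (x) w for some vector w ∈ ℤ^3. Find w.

w = [1, -2, 0]

Subtract the known terms from T to get the rank-1 residual R = [-2, 1, -1] (x) [2, 2, -1] (x) w, so R[i,j,k] = a[i]·b[j]·w[k]. Pick indices with nonzero a[0]·b[0] = (-2)·(2) = -4. Only the fibre through (0,0,·) is needed: R[0,0,:] = T[0,0,:] − Σₗ aₗ[0]bₗ[0]cₗ = [-2, 10, 2] − (-2)·(1)·[-2, -2, -1] − (2)·(-1)·[1, 1, 0] = [-4, 8, 0]. Then w[k] = R[0,0,k] / -4 for each k, giving w = [-4, 8, 0] / -4 = [1, -2, 0].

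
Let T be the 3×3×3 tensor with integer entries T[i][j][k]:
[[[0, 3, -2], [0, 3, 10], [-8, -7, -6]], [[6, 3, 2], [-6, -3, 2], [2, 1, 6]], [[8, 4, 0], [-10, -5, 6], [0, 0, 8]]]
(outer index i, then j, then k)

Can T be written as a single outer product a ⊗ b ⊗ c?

No

The mode-1 unfolding of T (rows indexed by i, columns by (j,k) = (0,0), (0,1), (0,2), (1,0), (1,1), (1,2), (2,0), (2,1), (2,2)) is [[0, 3, -2, 0, 3, 10, -8, -7, -6], [6, 3, 2, -6, -3, 2, 2, 1, 6], [8, 4, 0, -10, -5, 6, 0, 0, 8]].
There the 3×3 minor on rows i ∈ {0, 1, 2}, columns (j,k) ∈ {(0,0), (0,1), (0,2)} is det [[0, 3, -2], [6, 3, 2], [8, 4, 0]] = 48 ≠ 0, so this unfolding has rank ≥ 3; CP rank is at least every unfolding rank, so rank(T) ≥ 3.
In particular rank(T) ≥ 3 > 1, so T is not rank-1.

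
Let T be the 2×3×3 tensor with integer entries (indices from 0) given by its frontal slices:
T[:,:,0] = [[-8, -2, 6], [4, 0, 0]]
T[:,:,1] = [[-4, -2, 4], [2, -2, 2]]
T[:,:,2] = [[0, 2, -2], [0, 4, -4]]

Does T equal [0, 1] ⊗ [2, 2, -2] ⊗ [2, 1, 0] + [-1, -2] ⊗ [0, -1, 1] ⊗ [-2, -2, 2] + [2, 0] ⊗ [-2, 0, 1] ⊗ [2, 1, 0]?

Yes

Reconstruct entrywise from the claimed factors. For example, T[1,2,2] = -4 and Σₗ aₗ[1]bₗ[2]cₗ[2] = (1)·(-2)·(0) + (-2)·(1)·(2) + (0)·(1)·(0) = -4; checking all 18 entries, every one matches. The claim holds.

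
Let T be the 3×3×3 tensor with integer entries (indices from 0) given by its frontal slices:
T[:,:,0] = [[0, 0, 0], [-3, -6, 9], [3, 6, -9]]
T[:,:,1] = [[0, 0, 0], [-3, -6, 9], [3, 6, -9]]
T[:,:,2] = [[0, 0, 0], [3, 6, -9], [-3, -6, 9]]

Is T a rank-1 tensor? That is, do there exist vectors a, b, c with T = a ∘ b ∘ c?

If T = a ∘ b ∘ c then every fibre of T is a multiple of the corresponding factor, so read the factors off the fibres through the nonzero entry T[1,0,0] = -3.
The mode-1 fibre T[:,0,0] = [0, -3, 3] gives a = [0, 1, -1] (primitive direction); the mode-2 fibre T[1,:,0] = [-3, -6, 9] gives b = [1, 2, -3]; then c[k] = T[1,0,k] / (a[1]·b[0]) = [-3, -3, 3] / 1 = [-3, -3, 3].
Expanding [0, 1, -1] ∘ [1, 2, -3] ∘ [-3, -3, 3] reproduces all 27 entries of T, so T = [0, 1, -1] ∘ [1, 2, -3] ∘ [-3, -3, 3] and rank(T) ≤ 1.
Equivalently every frontal slice T[:,:,k] is c[k] times the rank-1 matrix [0, 1, -1] ∘ [1, 2, -3]. So T has rank 1 (it is nonzero).

Yes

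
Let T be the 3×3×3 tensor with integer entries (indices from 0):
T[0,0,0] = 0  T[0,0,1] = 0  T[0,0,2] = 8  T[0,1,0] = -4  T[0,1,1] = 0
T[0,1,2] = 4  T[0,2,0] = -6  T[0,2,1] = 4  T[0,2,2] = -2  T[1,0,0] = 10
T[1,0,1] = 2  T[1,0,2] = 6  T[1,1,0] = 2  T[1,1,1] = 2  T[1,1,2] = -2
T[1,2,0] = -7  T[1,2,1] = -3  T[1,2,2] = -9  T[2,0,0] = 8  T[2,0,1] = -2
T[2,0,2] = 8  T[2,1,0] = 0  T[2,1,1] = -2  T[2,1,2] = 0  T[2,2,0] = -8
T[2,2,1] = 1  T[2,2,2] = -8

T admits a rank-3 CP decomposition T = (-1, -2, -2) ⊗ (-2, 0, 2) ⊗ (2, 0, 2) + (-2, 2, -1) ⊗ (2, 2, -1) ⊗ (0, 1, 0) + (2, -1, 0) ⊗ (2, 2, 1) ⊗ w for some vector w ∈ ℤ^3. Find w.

Subtract the known terms from T to get the rank-1 residual R = (2, -1, 0) ⊗ (2, 2, 1) ⊗ w, so R[i,j,k] = a[i]·b[j]·w[k]. Pick indices with nonzero a[0]·b[0] = (2)·(2) = 4. Only the fibre through (0,0,·) is needed: R[0,0,:] = T[0,0,:] − Σₗ aₗ[0]bₗ[0]cₗ = [0, 0, 8] − (-1)·(-2)·(2, 0, 2) − (-2)·(2)·(0, 1, 0) = [-4, 4, 4]. Then w[k] = R[0,0,k] / 4 for each k, giving w = [-4, 4, 4] / 4 = (-1, 1, 1).

w = (-1, 1, 1)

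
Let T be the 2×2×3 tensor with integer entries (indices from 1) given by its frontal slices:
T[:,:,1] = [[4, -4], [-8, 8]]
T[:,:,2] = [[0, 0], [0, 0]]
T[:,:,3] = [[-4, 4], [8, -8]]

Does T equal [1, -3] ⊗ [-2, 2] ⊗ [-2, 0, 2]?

Reconstruct entry (2,1,1) from the claimed factors: Σₗ aₗ[2]bₗ[1]cₗ[1] = (-3)·(-2)·(-2) = -12, but T[2,1,1] = -8. The claim is false.

No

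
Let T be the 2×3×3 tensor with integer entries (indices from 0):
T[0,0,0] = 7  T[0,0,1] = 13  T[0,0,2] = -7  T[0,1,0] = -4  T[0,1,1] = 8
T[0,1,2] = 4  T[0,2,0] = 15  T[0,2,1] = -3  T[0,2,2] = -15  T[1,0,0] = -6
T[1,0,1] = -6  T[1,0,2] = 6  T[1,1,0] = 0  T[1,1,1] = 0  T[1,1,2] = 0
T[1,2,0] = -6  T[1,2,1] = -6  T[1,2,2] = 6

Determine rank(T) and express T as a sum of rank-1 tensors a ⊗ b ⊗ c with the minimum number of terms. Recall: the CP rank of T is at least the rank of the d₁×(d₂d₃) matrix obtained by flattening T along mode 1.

rank(T) = 2

Lower bound: the mode-2 unfolding of T (rows indexed by j, columns by (i,k) = (0,0), (0,1), (0,2), (1,0), (1,1), (1,2)) is [[7, 13, -7, -6, -6, 6], [-4, 8, 4, 0, 0, 0], [15, -3, -15, -6, -6, 6]].
There the 2×2 minor on rows j ∈ {0, 1}, columns (i,k) ∈ {(0,0), (0,1)} is det [[7, 13], [-4, 8]] = 108 ≠ 0, so this unfolding has rank ≥ 2; CP rank is at least every unfolding rank, so rank(T) ≥ 2. (Flattening ranks never certify an upper bound on CP rank; for that we must actually write T with 2 rank-1 terms.)
Upper bound — finding two terms. Write S_k = T[:,:,k] for the frontal slices: S₀ = [[7, -4, 15], [-6, 0, -6]], S₁ = [[13, 8, -3], [-6, 0, -6]], S₂ = [[-7, 4, -15], [6, 0, 6]].
If T = a₁ ⊗ b₁ ⊗ c₁ + a₂ ⊗ b₂ ⊗ c₂ then each S_k = c₁[k]·a₁b₁ᵀ + c₂[k]·a₂b₂ᵀ. S₀ and S₁ are linearly independent, so a₁b₁ᵀ and a₂b₂ᵀ must span the same plane of matrices: they are the rank-1 matrices of the form x·S₀ + y·S₁.
The 2×2 minor of x·S₀ + y·S₁ on rows {0,1}, columns {0,1} is −24·x² + 24·xy + 48·y² = (-24)·(x − 2·y)(x + y), vanishing at (x:y) = (2:1) and (1:-1).
M₁ = 2·S₀ + S₁ = [[27, 0, 27], [-18, 0, -18]] = 9·(3, -2)(1, 0, 1)ᵀ and M₂ = S₀ − S₁ = [[-6, -12, 18], [0, 0, 0]] = (-6)·(1, 0)(1, 2, -3)ᵀ, so take a₁ = (3, -2), b₁ = (1, 0, 1), a₂ = (1, 0), b₂ = (1, 2, -3).
Each slice is an integer combination of E₁ = a₁b₁ᵀ and E₂ = a₂b₂ᵀ: S₀ = 3·E₁ − 2·E₂, S₁ = 3·E₁ + 4·E₂, S₂ = −3·E₁ + 2·E₂; reading off coefficients, c₁ = (3, 3, -3) and c₂ = (-2, 4, 2).
Hence T = (3, -2) ⊗ (1, 0, 1) ⊗ (3, 3, -3) + (1, 0) ⊗ (1, 2, -3) ⊗ (-2, 4, 2), so rank(T) ≤ 2.
These bounds meet, so rank(T) = 2.
Check entry T[1,0,0] = -6: (-2)·(1)·(3) + (0)·(1)·(-2) = -6.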